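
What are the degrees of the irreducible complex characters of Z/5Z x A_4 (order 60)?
Dimensions: 1, 1, 1, 1, 1, 1, 1, 1, 1, 1, 1, 1, 1, 1, 1, 3, 3, 3, 3, 3

Explanation: There are 20 irreducibles (= number of conjugacy classes). Their dimensions d_i satisfy sum d_i^2 = |G| = 60: 1 + 1 + 1 + 1 + 1 + 1 + 1 + 1 + 1 + 1 + 1 + 1 + 1 + 1 + 1 + 9 + 9 + 9 + 9 + 9 = 60. (For the product with Z/5Z: each of the 5 1-dim characters of Z/5Z tensors with each irrep of A_4, giving 5 copies of each A_4-dimension.)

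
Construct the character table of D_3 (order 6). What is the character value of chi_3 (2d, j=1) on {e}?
Conjugacy classes: {e} of size 1, {r^1, r^2} of size 2, {s, sr, ..., sr^2} of size 3.
Character table:
  irrep \ class              {e} (size 1)  {r^1, r^2} (size 2)  {s, sr, ..., sr^2} (size 3)
  chi_1 (triv)               1             1                    1                          
  chi_2 (sign: r->1, s->-1)  1             1                    -1                         
  chi_3 (2d, j=1)            2             -1                   0                          

Spot check: chi_3 (2d, j=1) on {e} = 2.

Details: D_3 has order 2*3 = 6 with 3 conjugacy classes, hence 3 irreducibles. Sum of squared dims 1 + 1 + 4 = 6 = |G|. Linear characters come from the abelianisation; the 2-dimensional irreps have character r^k -> 2*cos(2*pi*j*k/3), reflections -> 0.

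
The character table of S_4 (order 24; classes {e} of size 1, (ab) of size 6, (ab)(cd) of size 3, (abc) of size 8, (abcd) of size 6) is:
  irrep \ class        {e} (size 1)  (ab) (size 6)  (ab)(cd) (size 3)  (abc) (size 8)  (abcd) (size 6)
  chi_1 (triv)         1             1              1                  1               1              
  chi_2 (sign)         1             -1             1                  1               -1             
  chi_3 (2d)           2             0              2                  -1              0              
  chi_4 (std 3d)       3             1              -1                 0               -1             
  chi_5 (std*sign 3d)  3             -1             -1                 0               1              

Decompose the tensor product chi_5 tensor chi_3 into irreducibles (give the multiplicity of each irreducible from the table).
chi_5 tensor chi_3 = chi_4 + chi_5 (all other irreducibles have multiplicity 0).

Reasoning: The character of a tensor product is the pointwise product (chi_5 * chi_3)(C) = chi_5(C) * chi_3(C):
  {e}: (3)*(2), (ab): (-1)*(0), (ab)(cd): (-1)*(2), (abc): (0)*(-1), (abcd): (1)*(0)
so (chi_5 * chi_3) takes values
  {e} -> 6, (ab) -> 0, (ab)(cd) -> -2, (abc) -> 0, (abcd) -> 0.
Now take the inner product of this character with each irreducible chi from the table, <chi_5*chi_3, chi> = (1/24) sum_C |C| (chi_5*chi_3)(C) conj(chi(C)):
  <chi_5*chi_3, chi_1> = (1/24)[1*(6)*conj(1) + 6*(0)*conj(1) + 3*(-2)*conj(1) + 8*(0)*conj(1) + 6*(0)*conj(1)]
      = (1/24)[(6) + (0) + (-6) + (0) + (0)] = 0/24 = 0
  <chi_5*chi_3, chi_2> = (1/24)[1*(6)*conj(1) + 6*(0)*conj(-1) + 3*(-2)*conj(1) + 8*(0)*conj(1) + 6*(0)*conj(-1)]
      = (1/24)[(6) + (0) + (-6) + (0) + (0)] = 0/24 = 0
  <chi_5*chi_3, chi_3> = (1/24)[1*(6)*conj(2) + 6*(0)*conj(0) + 3*(-2)*conj(2) + 8*(0)*conj(-1) + 6*(0)*conj(0)]
      = (1/24)[(12) + (0) + (-12) + (0) + (0)] = 0/24 = 0
  <chi_5*chi_3, chi_4> = (1/24)[1*(6)*conj(3) + 6*(0)*conj(1) + 3*(-2)*conj(-1) + 8*(0)*conj(0) + 6*(0)*conj(-1)]
      = (1/24)[(18) + (0) + (6) + (0) + (0)] = 24/24 = 1
  <chi_5*chi_3, chi_5> = (1/24)[1*(6)*conj(3) + 6*(0)*conj(-1) + 3*(-2)*conj(-1) + 8*(0)*conj(0) + 6*(0)*conj(1)]
      = (1/24)[(18) + (0) + (6) + (0) + (0)] = 24/24 = 1
Hence the multiplicities are chi_4: 1, chi_5: 1. Dimension check: dim(chi_5)*dim(chi_3) = 3*2 = 6 and sum (mult * dim) = 1*3 + 1*3 = 6.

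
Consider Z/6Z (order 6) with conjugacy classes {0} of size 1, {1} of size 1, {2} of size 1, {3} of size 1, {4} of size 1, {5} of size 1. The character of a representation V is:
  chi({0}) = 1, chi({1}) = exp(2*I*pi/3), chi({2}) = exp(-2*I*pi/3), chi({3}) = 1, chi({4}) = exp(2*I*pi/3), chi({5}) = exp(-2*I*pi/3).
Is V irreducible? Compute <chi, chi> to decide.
Irreducible: <chi, chi> = 1.

Argument: <chi, chi> = (1/|G|) sum_C |C| * |chi(C)|^2 = (1/6)[1*|1|^2 + 1*|exp(2*I*pi/3)|^2 + 1*|exp(-2*I*pi/3)|^2 + 1*|1|^2 + 1*|exp(2*I*pi/3)|^2 + 1*|exp(-2*I*pi/3)|^2]
  = (1/6)[(1) + (1) + (1) + (1) + (1) + (1)] = 6/6 = 1.
(Exp terms are combined using exp(i*s)*conj(exp(i*t)) = exp(i*(s-t)), and sums of them are collapsed using the identity that for every m > 1 the m distinct m-th roots of unity sum to 0, e.g. 1 + exp(2*I*pi/3) + exp(-2*I*pi/3) = 0.)
A character is irreducible iff <chi, chi> = 1, so this representation is irreducible.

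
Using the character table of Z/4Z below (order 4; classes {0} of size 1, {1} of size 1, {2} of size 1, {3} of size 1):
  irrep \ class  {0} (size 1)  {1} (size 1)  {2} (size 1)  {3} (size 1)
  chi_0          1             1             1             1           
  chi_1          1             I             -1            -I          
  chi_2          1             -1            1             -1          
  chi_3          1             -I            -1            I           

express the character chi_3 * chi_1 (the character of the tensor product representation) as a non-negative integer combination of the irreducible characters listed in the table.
chi_3 tensor chi_1 = chi_0 (all other irreducibles have multiplicity 0).

Details: The character of a tensor product is the pointwise product (chi_3 * chi_1)(C) = chi_3(C) * chi_1(C):
  {0}: (1)*(1), {1}: (-I)*(I), {2}: (-1)*(-1), {3}: (I)*(-I)
so (chi_3 * chi_1) takes values
  {0} -> 1, {1} -> 1, {2} -> 1, {3} -> 1.
Now take the inner product of this character with each irreducible chi from the table, <chi_3*chi_1, chi> = (1/4) sum_C |C| (chi_3*chi_1)(C) conj(chi(C)):
  <chi_3*chi_1, chi_0> = (1/4)[1*(1)*conj(1) + 1*(1)*conj(1) + 1*(1)*conj(1) + 1*(1)*conj(1)]
      = (1/4)[(1) + (1) + (1) + (1)] = 4/4 = 1
  <chi_3*chi_1, chi_1> = (1/4)[1*(1)*conj(1) + 1*(1)*conj(I) + 1*(1)*conj(-1) + 1*(1)*conj(-I)]
      = (1/4)[(1) + (-I) + (-1) + (I)] = 0/4 = 0
  <chi_3*chi_1, chi_2> = (1/4)[1*(1)*conj(1) + 1*(1)*conj(-1) + 1*(1)*conj(1) + 1*(1)*conj(-1)]
      = (1/4)[(1) + (-1) + (1) + (-1)] = 0/4 = 0
  <chi_3*chi_1, chi_3> = (1/4)[1*(1)*conj(1) + 1*(1)*conj(-I) + 1*(1)*conj(-1) + 1*(1)*conj(I)]
      = (1/4)[(1) + (I) + (-1) + (-I)] = 0/4 = 0
(Exp terms are combined using exp(i*s)*conj(exp(i*t)) = exp(i*(s-t)), and sums of them are collapsed using the identity that for every m > 1 the m distinct m-th roots of unity sum to 0, e.g. 1 + exp(2*I*pi/3) + exp(-2*I*pi/3) = 0.)
Hence the multiplicities are chi_0: 1. Dimension check: dim(chi_3)*dim(chi_1) = 1*1 = 1 and sum (mult * dim) = 1*1 = 1.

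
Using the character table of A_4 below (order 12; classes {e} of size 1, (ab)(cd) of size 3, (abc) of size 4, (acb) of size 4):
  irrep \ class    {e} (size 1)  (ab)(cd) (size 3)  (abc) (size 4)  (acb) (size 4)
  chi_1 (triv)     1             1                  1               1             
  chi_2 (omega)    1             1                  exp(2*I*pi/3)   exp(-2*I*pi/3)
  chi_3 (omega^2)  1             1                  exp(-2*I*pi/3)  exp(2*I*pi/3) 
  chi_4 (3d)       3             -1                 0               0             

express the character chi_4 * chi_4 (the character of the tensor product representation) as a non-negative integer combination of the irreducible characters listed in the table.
chi_4 tensor chi_4 = chi_1 + chi_2 + chi_3 + 2*chi_4 (all other irreducibles have multiplicity 0).

Proof sketch: The character of a tensor product is the pointwise product (chi_4 * chi_4)(C) = chi_4(C) * chi_4(C):
  {e}: (3)*(3), (ab)(cd): (-1)*(-1), (abc): (0)*(0), (acb): (0)*(0)
so (chi_4 * chi_4) takes values
  {e} -> 9, (ab)(cd) -> 1, (abc) -> 0, (acb) -> 0.
Now take the inner product of this character with each irreducible chi from the table, <chi_4*chi_4, chi> = (1/12) sum_C |C| (chi_4*chi_4)(C) conj(chi(C)):
  <chi_4*chi_4, chi_1> = (1/12)[1*(9)*conj(1) + 3*(1)*conj(1) + 4*(0)*conj(1) + 4*(0)*conj(1)]
      = (1/12)[(9) + (3) + (0) + (0)] = 12/12 = 1
  <chi_4*chi_4, chi_2> = (1/12)[1*(9)*conj(1) + 3*(1)*conj(1) + 4*(0)*conj(exp(2*I*pi/3)) + 4*(0)*conj(exp(-2*I*pi/3))]
      = (1/12)[(9) + (3) + (0) + (0)] = 12/12 = 1
  <chi_4*chi_4, chi_3> = (1/12)[1*(9)*conj(1) + 3*(1)*conj(1) + 4*(0)*conj(exp(-2*I*pi/3)) + 4*(0)*conj(exp(2*I*pi/3))]
      = (1/12)[(9) + (3) + (0) + (0)] = 12/12 = 1
  <chi_4*chi_4, chi_4> = (1/12)[1*(9)*conj(3) + 3*(1)*conj(-1) + 4*(0)*conj(0) + 4*(0)*conj(0)]
      = (1/12)[(27) + (-3) + (0) + (0)] = 24/12 = 2
(Exp terms are combined using exp(i*s)*conj(exp(i*t)) = exp(i*(s-t)), and sums of them are collapsed using the identity that for every m > 1 the m distinct m-th roots of unity sum to 0, e.g. 1 + exp(2*I*pi/3) + exp(-2*I*pi/3) = 0.)
Hence the multiplicities are chi_1: 1, chi_2: 1, chi_3: 1, chi_4: 2. Dimension check: dim(chi_4)*dim(chi_4) = 3*3 = 9 and sum (mult * dim) = 1*1 + 1*1 + 1*1 + 2*3 = 9.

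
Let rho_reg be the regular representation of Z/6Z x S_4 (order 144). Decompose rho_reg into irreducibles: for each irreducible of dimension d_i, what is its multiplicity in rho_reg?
Each irreducible V_i of dimension d_i appears with multiplicity d_i, i.e. rho_reg = (direct sum over all irreducibles V_i) d_i V_i. The irreducible dimensions for Z/6Z x S_4 are 1, 1, 1, 1, 1, 1, 1, 1, 1, 1, 1, 1, 2, 2, 2, 2, 2, 2, 3, 3, 3, 3, 3, 3, 3, 3, 3, 3, 3, 3: 12 irreducibles of dimension 1, each with multiplicity 1; 6 irreducibles of dimension 2, each with multiplicity 2; 12 irreducibles of dimension 3, each with multiplicity 3. Total dimension 12*1*1 + 6*2*2 + 12*3*3 = 144 = |G|.

Why: General theorem: in the regular representation of a finite group G, each irreducible appears with multiplicity equal to its dimension. Check: dim(rho_reg) = sum d_i^2 = 1 + 1 + 1 + 1 + 1 + 1 + 1 + 1 + 1 + 1 + 1 + 1 + 4 + 4 + 4 + 4 + 4 + 4 + 9 + 9 + 9 + 9 + 9 + 9 + 9 + 9 + 9 + 9 + 9 + 9 = 144 = |G|.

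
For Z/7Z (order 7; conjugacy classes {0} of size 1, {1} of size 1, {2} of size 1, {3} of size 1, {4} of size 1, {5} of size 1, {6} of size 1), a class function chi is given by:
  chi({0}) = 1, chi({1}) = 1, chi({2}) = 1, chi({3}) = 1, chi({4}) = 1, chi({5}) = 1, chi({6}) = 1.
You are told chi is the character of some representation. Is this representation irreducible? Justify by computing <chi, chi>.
Irreducible: <chi, chi> = 1.

Proof sketch: <chi, chi> = (1/|G|) sum_C |C| * |chi(C)|^2 = (1/7)[1*|1|^2 + 1*|1|^2 + 1*|1|^2 + 1*|1|^2 + 1*|1|^2 + 1*|1|^2 + 1*|1|^2]
  = (1/7)[(1) + (1) + (1) + (1) + (1) + (1) + (1)] = 7/7 = 1.
(Exp terms are combined using exp(i*s)*conj(exp(i*t)) = exp(i*(s-t)), and sums of them are collapsed using the identity that for every m > 1 the m distinct m-th roots of unity sum to 0, e.g. 1 + exp(2*I*pi/3) + exp(-2*I*pi/3) = 0.)
A character is irreducible iff <chi, chi> = 1, so this representation is irreducible.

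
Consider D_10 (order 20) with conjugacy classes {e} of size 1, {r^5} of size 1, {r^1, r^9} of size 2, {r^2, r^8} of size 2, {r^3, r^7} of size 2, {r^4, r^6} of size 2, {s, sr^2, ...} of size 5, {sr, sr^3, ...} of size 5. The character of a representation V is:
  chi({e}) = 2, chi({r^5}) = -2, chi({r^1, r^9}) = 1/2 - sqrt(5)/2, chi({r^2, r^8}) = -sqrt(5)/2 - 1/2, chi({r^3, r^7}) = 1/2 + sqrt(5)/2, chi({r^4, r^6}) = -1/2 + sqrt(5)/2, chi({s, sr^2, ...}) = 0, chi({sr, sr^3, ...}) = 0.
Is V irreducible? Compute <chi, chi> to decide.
Irreducible: <chi, chi> = 1.

Solution. <chi, chi> = (1/|G|) sum_C |C| * |chi(C)|^2 = (1/20)[1*|2|^2 + 1*|-2|^2 + 2*|1/2 - sqrt(5)/2|^2 + 2*|-sqrt(5)/2 - 1/2|^2 + 2*|1/2 + sqrt(5)/2|^2 + 2*|-1/2 + sqrt(5)/2|^2 + 5*|0|^2 + 5*|0|^2]
  = (1/20)[(4) + (4) + (3 - sqrt(5)) + (sqrt(5) + 3) + (sqrt(5) + 3) + (3 - sqrt(5)) + (0) + (0)] = 20/20 = 1.
A character is irreducible iff <chi, chi> = 1, so this representation is irreducible.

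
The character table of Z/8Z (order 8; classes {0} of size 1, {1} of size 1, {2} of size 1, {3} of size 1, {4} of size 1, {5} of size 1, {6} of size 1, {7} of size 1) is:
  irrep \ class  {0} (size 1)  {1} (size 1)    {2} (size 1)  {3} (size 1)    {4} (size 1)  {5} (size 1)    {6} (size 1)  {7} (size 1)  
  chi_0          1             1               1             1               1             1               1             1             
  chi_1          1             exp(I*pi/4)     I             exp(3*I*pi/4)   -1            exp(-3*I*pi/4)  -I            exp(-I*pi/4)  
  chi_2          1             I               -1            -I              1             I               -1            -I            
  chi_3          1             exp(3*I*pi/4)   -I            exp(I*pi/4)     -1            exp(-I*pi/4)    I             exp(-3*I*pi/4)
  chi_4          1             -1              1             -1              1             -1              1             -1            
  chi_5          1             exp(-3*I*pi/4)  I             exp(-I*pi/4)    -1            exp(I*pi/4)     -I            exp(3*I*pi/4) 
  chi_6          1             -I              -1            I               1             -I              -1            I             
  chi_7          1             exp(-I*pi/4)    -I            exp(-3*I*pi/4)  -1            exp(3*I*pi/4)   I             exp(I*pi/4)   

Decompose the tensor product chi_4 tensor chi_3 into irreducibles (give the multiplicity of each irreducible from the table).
chi_4 tensor chi_3 = chi_7 (all other irreducibles have multiplicity 0).

Reasoning: The character of a tensor product is the pointwise product (chi_4 * chi_3)(C) = chi_4(C) * chi_3(C):
  {0}: (1)*(1), {1}: (-1)*(exp(3*I*pi/4)), {2}: (1)*(-I), {3}: (-1)*(exp(I*pi/4)), {4}: (1)*(-1), {5}: (-1)*(exp(-I*pi/4)), {6}: (1)*(I), {7}: (-1)*(exp(-3*I*pi/4))
so (chi_4 * chi_3) takes values
  {0} -> 1, {1} -> -exp(3*I*pi/4), {2} -> -I, {3} -> -exp(I*pi/4), {4} -> -1, {5} -> -exp(-I*pi/4), {6} -> I, {7} -> -exp(-3*I*pi/4).
Now take the inner product of this character with each irreducible chi from the table, <chi_4*chi_3, chi> = (1/8) sum_C |C| (chi_4*chi_3)(C) conj(chi(C)):
  <chi_4*chi_3, chi_0> = (1/8)[1*(1)*conj(1) + 1*(-exp(3*I*pi/4))*conj(1) + 1*(-I)*conj(1) + 1*(-exp(I*pi/4))*conj(1) + 1*(-1)*conj(1) + 1*(-exp(-I*pi/4))*conj(1) + 1*(I)*conj(1) + 1*(-exp(-3*I*pi/4))*conj(1)]
      = (1/8)[(1) + (-exp(3*I*pi/4)) + (-I) + (-exp(I*pi/4)) + (-1) + (-exp(-I*pi/4)) + (I) + (-exp(-3*I*pi/4))] = 0/8 = 0
  <chi_4*chi_3, chi_1> = (1/8)[1*(1)*conj(1) + 1*(-exp(3*I*pi/4))*conj(exp(I*pi/4)) + 1*(-I)*conj(I) + 1*(-exp(I*pi/4))*conj(exp(3*I*pi/4)) + 1*(-1)*conj(-1) + 1*(-exp(-I*pi/4))*conj(exp(-3*I*pi/4)) + 1*(I)*conj(-I) + 1*(-exp(-3*I*pi/4))*conj(exp(-I*pi/4))]
      = (1/8)[(1) + (-I) + (-1) + (I) + (1) + (-I) + (-1) + (I)] = 0/8 = 0
  <chi_4*chi_3, chi_2> = (1/8)[1*(1)*conj(1) + 1*(-exp(3*I*pi/4))*conj(I) + 1*(-I)*conj(-1) + 1*(-exp(I*pi/4))*conj(-I) + 1*(-1)*conj(1) + 1*(-exp(-I*pi/4))*conj(I) + 1*(I)*conj(-1) + 1*(-exp(-3*I*pi/4))*conj(-I)]
      = (1/8)[(1) + (exp(-3*I*pi/4)) + (I) + (-exp(3*I*pi/4)) + (-1) + (exp(I*pi/4)) + (-I) + (-exp(-I*pi/4))] = 0/8 = 0
  <chi_4*chi_3, chi_3> = (1/8)[1*(1)*conj(1) + 1*(-exp(3*I*pi/4))*conj(exp(3*I*pi/4)) + 1*(-I)*conj(-I) + 1*(-exp(I*pi/4))*conj(exp(I*pi/4)) + 1*(-1)*conj(-1) + 1*(-exp(-I*pi/4))*conj(exp(-I*pi/4)) + 1*(I)*conj(I) + 1*(-exp(-3*I*pi/4))*conj(exp(-3*I*pi/4))]
      = (1/8)[(1) + (-1) + (1) + (-1) + (1) + (-1) + (1) + (-1)] = 0/8 = 0
  <chi_4*chi_3, chi_4> = (1/8)[1*(1)*conj(1) + 1*(-exp(3*I*pi/4))*conj(-1) + 1*(-I)*conj(1) + 1*(-exp(I*pi/4))*conj(-1) + 1*(-1)*conj(1) + 1*(-exp(-I*pi/4))*conj(-1) + 1*(I)*conj(1) + 1*(-exp(-3*I*pi/4))*conj(-1)]
      = (1/8)[(1) + (exp(3*I*pi/4)) + (-I) + (exp(I*pi/4)) + (-1) + (exp(-I*pi/4)) + (I) + (exp(-3*I*pi/4))] = 0/8 = 0
  <chi_4*chi_3, chi_5> = (1/8)[1*(1)*conj(1) + 1*(-exp(3*I*pi/4))*conj(exp(-3*I*pi/4)) + 1*(-I)*conj(I) + 1*(-exp(I*pi/4))*conj(exp(-I*pi/4)) + 1*(-1)*conj(-1) + 1*(-exp(-I*pi/4))*conj(exp(I*pi/4)) + 1*(I)*conj(-I) + 1*(-exp(-3*I*pi/4))*conj(exp(3*I*pi/4))]
      = (1/8)[(1) + (I) + (-1) + (-I) + (1) + (I) + (-1) + (-I)] = 0/8 = 0
  <chi_4*chi_3, chi_6> = (1/8)[1*(1)*conj(1) + 1*(-exp(3*I*pi/4))*conj(-I) + 1*(-I)*conj(-1) + 1*(-exp(I*pi/4))*conj(I) + 1*(-1)*conj(1) + 1*(-exp(-I*pi/4))*conj(-I) + 1*(I)*conj(-1) + 1*(-exp(-3*I*pi/4))*conj(I)]
      = (1/8)[(1) + (-exp(-3*I*pi/4)) + (I) + (exp(3*I*pi/4)) + (-1) + (-exp(I*pi/4)) + (-I) + (exp(-I*pi/4))] = 0/8 = 0
  <chi_4*chi_3, chi_7> = (1/8)[1*(1)*conj(1) + 1*(-exp(3*I*pi/4))*conj(exp(-I*pi/4)) + 1*(-I)*conj(-I) + 1*(-exp(I*pi/4))*conj(exp(-3*I*pi/4)) + 1*(-1)*conj(-1) + 1*(-exp(-I*pi/4))*conj(exp(3*I*pi/4)) + 1*(I)*conj(I) + 1*(-exp(-3*I*pi/4))*conj(exp(I*pi/4))]
      = (1/8)[(1) + (1) + (1) + (1) + (1) + (1) + (1) + (1)] = 8/8 = 1
(Exp terms are combined using exp(i*s)*conj(exp(i*t)) = exp(i*(s-t)), and sums of them are collapsed using the identity that for every m > 1 the m distinct m-th roots of unity sum to 0, e.g. 1 + exp(2*I*pi/3) + exp(-2*I*pi/3) = 0.)
Hence the multiplicities are chi_7: 1. Dimension check: dim(chi_4)*dim(chi_3) = 1*1 = 1 and sum (mult * dim) = 1*1 = 1.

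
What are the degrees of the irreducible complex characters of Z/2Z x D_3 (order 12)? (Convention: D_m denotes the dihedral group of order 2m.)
Dimensions: 1, 1, 1, 1, 2, 2

There are 6 irreducibles (= number of conjugacy classes). Their dimensions d_i satisfy sum d_i^2 = |G| = 12: 1 + 1 + 1 + 1 + 4 + 4 = 12. (For the product with Z/2Z: each of the 2 1-dim characters of Z/2Z tensors with each irrep of D_3, giving 2 copies of each D_3-dimension.)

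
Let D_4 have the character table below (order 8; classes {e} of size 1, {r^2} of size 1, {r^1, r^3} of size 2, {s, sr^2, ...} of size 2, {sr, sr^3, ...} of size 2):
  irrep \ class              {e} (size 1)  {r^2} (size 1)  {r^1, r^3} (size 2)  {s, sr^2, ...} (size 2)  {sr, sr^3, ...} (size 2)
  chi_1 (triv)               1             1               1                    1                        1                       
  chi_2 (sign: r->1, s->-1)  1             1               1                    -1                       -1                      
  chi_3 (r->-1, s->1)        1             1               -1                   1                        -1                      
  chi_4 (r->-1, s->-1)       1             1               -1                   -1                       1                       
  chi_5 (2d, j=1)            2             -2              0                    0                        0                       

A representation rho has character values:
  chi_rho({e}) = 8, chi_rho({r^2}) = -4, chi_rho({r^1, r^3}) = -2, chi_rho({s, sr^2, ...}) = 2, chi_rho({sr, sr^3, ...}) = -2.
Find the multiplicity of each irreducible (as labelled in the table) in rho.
Multiplicities: chi_1: 0, chi_2: 0, chi_3: 2, chi_4: 0, chi_5: 3.

Explanation: Use <chi_rho, chi> = (1/|G|) sum_C |C| * chi_rho(C) * conj(chi(C)) with |G| = 8 for each irreducible chi in the table:
  <chi_rho, chi_1> = (1/8)[1*(8)*conj(1) + 1*(-4)*conj(1) + 2*(-2)*conj(1) + 2*(2)*conj(1) + 2*(-2)*conj(1)]
      = (1/8)[(8) + (-4) + (-4) + (4) + (-4)] = 0/8 = 0
  <chi_rho, chi_2> = (1/8)[1*(8)*conj(1) + 1*(-4)*conj(1) + 2*(-2)*conj(1) + 2*(2)*conj(-1) + 2*(-2)*conj(-1)]
      = (1/8)[(8) + (-4) + (-4) + (-4) + (4)] = 0/8 = 0
  <chi_rho, chi_3> = (1/8)[1*(8)*conj(1) + 1*(-4)*conj(1) + 2*(-2)*conj(-1) + 2*(2)*conj(1) + 2*(-2)*conj(-1)]
      = (1/8)[(8) + (-4) + (4) + (4) + (4)] = 16/8 = 2
  <chi_rho, chi_4> = (1/8)[1*(8)*conj(1) + 1*(-4)*conj(1) + 2*(-2)*conj(-1) + 2*(2)*conj(-1) + 2*(-2)*conj(1)]
      = (1/8)[(8) + (-4) + (4) + (-4) + (-4)] = 0/8 = 0
  <chi_rho, chi_5> = (1/8)[1*(8)*conj(2) + 1*(-4)*conj(-2) + 2*(-2)*conj(0) + 2*(2)*conj(0) + 2*(-2)*conj(0)]
      = (1/8)[(16) + (8) + (0) + (0) + (0)] = 24/8 = 3
Dimension check: dim(rho) = sum (mult * dim) = 0*1 + 0*1 + 2*1 + 0*1 + 3*2 = 8 = chi_rho(e) = 8.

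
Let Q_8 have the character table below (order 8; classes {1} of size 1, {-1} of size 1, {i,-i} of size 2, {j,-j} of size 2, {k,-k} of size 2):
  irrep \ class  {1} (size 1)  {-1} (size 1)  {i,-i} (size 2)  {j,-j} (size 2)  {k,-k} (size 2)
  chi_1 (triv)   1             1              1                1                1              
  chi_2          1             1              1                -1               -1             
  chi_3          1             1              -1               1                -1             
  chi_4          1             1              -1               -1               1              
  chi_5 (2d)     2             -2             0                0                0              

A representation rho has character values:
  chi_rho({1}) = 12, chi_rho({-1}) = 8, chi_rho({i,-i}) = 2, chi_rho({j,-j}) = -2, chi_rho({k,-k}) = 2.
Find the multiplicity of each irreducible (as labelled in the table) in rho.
Multiplicities: chi_1: 3, chi_2: 3, chi_3: 1, chi_4: 3, chi_5: 1.

Solution. Use <chi_rho, chi> = (1/|G|) sum_C |C| * chi_rho(C) * conj(chi(C)) with |G| = 8 for each irreducible chi in the table:
  <chi_rho, chi_1> = (1/8)[1*(12)*conj(1) + 1*(8)*conj(1) + 2*(2)*conj(1) + 2*(-2)*conj(1) + 2*(2)*conj(1)]
      = (1/8)[(12) + (8) + (4) + (-4) + (4)] = 24/8 = 3
  <chi_rho, chi_2> = (1/8)[1*(12)*conj(1) + 1*(8)*conj(1) + 2*(2)*conj(1) + 2*(-2)*conj(-1) + 2*(2)*conj(-1)]
      = (1/8)[(12) + (8) + (4) + (4) + (-4)] = 24/8 = 3
  <chi_rho, chi_3> = (1/8)[1*(12)*conj(1) + 1*(8)*conj(1) + 2*(2)*conj(-1) + 2*(-2)*conj(1) + 2*(2)*conj(-1)]
      = (1/8)[(12) + (8) + (-4) + (-4) + (-4)] = 8/8 = 1
  <chi_rho, chi_4> = (1/8)[1*(12)*conj(1) + 1*(8)*conj(1) + 2*(2)*conj(-1) + 2*(-2)*conj(-1) + 2*(2)*conj(1)]
      = (1/8)[(12) + (8) + (-4) + (4) + (4)] = 24/8 = 3
  <chi_rho, chi_5> = (1/8)[1*(12)*conj(2) + 1*(8)*conj(-2) + 2*(2)*conj(0) + 2*(-2)*conj(0) + 2*(2)*conj(0)]
      = (1/8)[(24) + (-16) + (0) + (0) + (0)] = 8/8 = 1
Dimension check: dim(rho) = sum (mult * dim) = 3*1 + 3*1 + 1*1 + 3*1 + 1*2 = 12 = chi_rho(e) = 12.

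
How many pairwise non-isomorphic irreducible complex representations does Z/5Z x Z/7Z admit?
35

Working: The number of irreducible complex representations of a finite group equals its number of conjugacy classes. Z/5Z x Z/7Z is abelian of order 35, so every element is its own conjugacy class: 35 classes, so Z/5Z x Z/7Z (order 35) has exactly 35 irreducible complex representations.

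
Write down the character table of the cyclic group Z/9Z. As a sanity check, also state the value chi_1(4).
Character table of Z/9Z (irreps indexed chi_0,...,chi_8 with chi_k(m) = zeta_9^(k*m), zeta_9 = exp(2*pi*i/9)):
  irrep \ class  {0} (size 1)  {1} (size 1)    {2} (size 1)    {3} (size 1)    {4} (size 1)    {5} (size 1)    {6} (size 1)    {7} (size 1)    {8} (size 1)  
  chi_0          1             1               1               1               1               1               1               1               1             
  chi_1          1             exp(2*I*pi/9)   exp(4*I*pi/9)   exp(2*I*pi/3)   exp(8*I*pi/9)   exp(-8*I*pi/9)  exp(-2*I*pi/3)  exp(-4*I*pi/9)  exp(-2*I*pi/9)
  chi_2          1             exp(4*I*pi/9)   exp(8*I*pi/9)   exp(-2*I*pi/3)  exp(-2*I*pi/9)  exp(2*I*pi/9)   exp(2*I*pi/3)   exp(-8*I*pi/9)  exp(-4*I*pi/9)
  chi_3          1             exp(2*I*pi/3)   exp(-2*I*pi/3)  1               exp(2*I*pi/3)   exp(-2*I*pi/3)  1               exp(2*I*pi/3)   exp(-2*I*pi/3)
  chi_4          1             exp(8*I*pi/9)   exp(-2*I*pi/9)  exp(2*I*pi/3)   exp(-4*I*pi/9)  exp(4*I*pi/9)   exp(-2*I*pi/3)  exp(2*I*pi/9)   exp(-8*I*pi/9)
  chi_5          1             exp(-8*I*pi/9)  exp(2*I*pi/9)   exp(-2*I*pi/3)  exp(4*I*pi/9)   exp(-4*I*pi/9)  exp(2*I*pi/3)   exp(-2*I*pi/9)  exp(8*I*pi/9) 
  chi_6          1             exp(-2*I*pi/3)  exp(2*I*pi/3)   1               exp(-2*I*pi/3)  exp(2*I*pi/3)   1               exp(-2*I*pi/3)  exp(2*I*pi/3) 
  chi_7          1             exp(-4*I*pi/9)  exp(-8*I*pi/9)  exp(2*I*pi/3)   exp(2*I*pi/9)   exp(-2*I*pi/9)  exp(-2*I*pi/3)  exp(8*I*pi/9)   exp(4*I*pi/9) 
  chi_8          1             exp(-2*I*pi/9)  exp(-4*I*pi/9)  exp(-2*I*pi/3)  exp(-8*I*pi/9)  exp(8*I*pi/9)   exp(2*I*pi/3)   exp(4*I*pi/9)   exp(2*I*pi/9) 

Spot check: chi_1(4) = zeta_9^(1*4) = zeta_9^4 = exp(8*I*pi/9).

Argument: Z/9Z is abelian, so all 9 irreducible complex representations are 1-dimensional. They are given by chi_k(m) = zeta_9^(k*m) for k = 0,...,8. Row orthogonality: sum_m chi_k(m) conj(chi_l(m)) = 9 * [k = l].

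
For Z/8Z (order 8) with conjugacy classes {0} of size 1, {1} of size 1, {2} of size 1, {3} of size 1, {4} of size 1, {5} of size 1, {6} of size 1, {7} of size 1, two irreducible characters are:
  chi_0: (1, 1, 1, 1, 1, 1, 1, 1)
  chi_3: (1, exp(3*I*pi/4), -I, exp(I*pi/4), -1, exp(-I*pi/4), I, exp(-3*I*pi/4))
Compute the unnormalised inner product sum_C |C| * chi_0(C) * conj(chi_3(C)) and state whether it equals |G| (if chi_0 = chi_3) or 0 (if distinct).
Sum = 0; so <chi_0, chi_3> = 0 (distinct irreducibles are orthogonal).

Reasoning: Compute term by term over conjugacy classes (|C| * chi_0(C) * conj(chi_3(C))):
  1*(1)*conj(1) + 1*(1)*conj(exp(3*I*pi/4)) + 1*(1)*conj(-I) + 1*(1)*conj(exp(I*pi/4)) + 1*(1)*conj(-1) + 1*(1)*conj(exp(-I*pi/4)) + 1*(1)*conj(I) + 1*(1)*conj(exp(-3*I*pi/4))
  = (1) + (exp(-3*I*pi/4)) + (I) + (exp(-I*pi/4)) + (-1) + (exp(I*pi/4)) + (-I) + (exp(3*I*pi/4))
  = 0.
(Exp terms are combined using exp(i*s)*conj(exp(i*t)) = exp(i*(s-t)), and sums of them are collapsed using the identity that for every m > 1 the m distinct m-th roots of unity sum to 0, e.g. 1 + exp(2*I*pi/3) + exp(-2*I*pi/3) = 0.)
Dividing by |G| = 8 gives 0/8 = 0, matching the row-orthogonality relation <chi_0, chi_3> = [chi_0 = chi_3].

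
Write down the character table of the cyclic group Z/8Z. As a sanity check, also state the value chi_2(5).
Character table of Z/8Z (irreps indexed chi_0,...,chi_7 with chi_k(m) = zeta_8^(k*m), zeta_8 = exp(2*pi*i/8)):
  irrep \ class  {0} (size 1)  {1} (size 1)    {2} (size 1)  {3} (size 1)    {4} (size 1)  {5} (size 1)    {6} (size 1)  {7} (size 1)  
  chi_0          1             1               1             1               1             1               1             1             
  chi_1          1             exp(I*pi/4)     I             exp(3*I*pi/4)   -1            exp(-3*I*pi/4)  -I            exp(-I*pi/4)  
  chi_2          1             I               -1            -I              1             I               -1            -I            
  chi_3          1             exp(3*I*pi/4)   -I            exp(I*pi/4)     -1            exp(-I*pi/4)    I             exp(-3*I*pi/4)
  chi_4          1             -1              1             -1              1             -1              1             -1            
  chi_5          1             exp(-3*I*pi/4)  I             exp(-I*pi/4)    -1            exp(I*pi/4)     -I            exp(3*I*pi/4) 
  chi_6          1             -I              -1            I               1             -I              -1            I             
  chi_7          1             exp(-I*pi/4)    -I            exp(-3*I*pi/4)  -1            exp(3*I*pi/4)   I             exp(I*pi/4)   

Spot check: chi_2(5) = zeta_8^(2*5) = zeta_8^10 = I.

Derivation: Z/8Z is abelian, so all 8 irreducible complex representations are 1-dimensional. They are given by chi_k(m) = zeta_8^(k*m) for k = 0,...,7. Row orthogonality: sum_m chi_k(m) conj(chi_l(m)) = 8 * [k = l].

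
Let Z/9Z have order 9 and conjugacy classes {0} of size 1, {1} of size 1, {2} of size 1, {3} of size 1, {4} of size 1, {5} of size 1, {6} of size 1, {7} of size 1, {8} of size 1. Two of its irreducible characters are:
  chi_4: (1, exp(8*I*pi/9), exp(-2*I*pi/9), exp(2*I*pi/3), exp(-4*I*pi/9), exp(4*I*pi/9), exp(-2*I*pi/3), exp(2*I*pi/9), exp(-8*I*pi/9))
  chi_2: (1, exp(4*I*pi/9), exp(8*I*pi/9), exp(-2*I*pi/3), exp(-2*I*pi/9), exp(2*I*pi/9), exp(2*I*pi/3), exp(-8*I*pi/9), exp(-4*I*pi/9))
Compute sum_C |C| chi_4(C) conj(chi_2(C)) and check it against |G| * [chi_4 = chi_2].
Sum = 0; so <chi_4, chi_2> = 0 (distinct irreducibles are orthogonal).

Working: Compute term by term over conjugacy classes (|C| * chi_4(C) * conj(chi_2(C))):
  1*(1)*conj(1) + 1*(exp(8*I*pi/9))*conj(exp(4*I*pi/9)) + 1*(exp(-2*I*pi/9))*conj(exp(8*I*pi/9)) + 1*(exp(2*I*pi/3))*conj(exp(-2*I*pi/3)) + 1*(exp(-4*I*pi/9))*conj(exp(-2*I*pi/9)) + 1*(exp(4*I*pi/9))*conj(exp(2*I*pi/9)) + 1*(exp(-2*I*pi/3))*conj(exp(2*I*pi/3)) + 1*(exp(2*I*pi/9))*conj(exp(-8*I*pi/9)) + 1*(exp(-8*I*pi/9))*conj(exp(-4*I*pi/9))
  = (1) + (exp(4*I*pi/9)) + (exp(8*I*pi/9)) + (exp(-2*I*pi/3)) + (exp(-2*I*pi/9)) + (exp(2*I*pi/9)) + (exp(2*I*pi/3)) + (exp(-8*I*pi/9)) + (exp(-4*I*pi/9))
  = 0.
(Exp terms are combined using exp(i*s)*conj(exp(i*t)) = exp(i*(s-t)), and sums of them are collapsed using the identity that for every m > 1 the m distinct m-th roots of unity sum to 0, e.g. 1 + exp(2*I*pi/3) + exp(-2*I*pi/3) = 0.)
Dividing by |G| = 9 gives 0/9 = 0, matching the row-orthogonality relation <chi_4, chi_2> = [chi_4 = chi_2].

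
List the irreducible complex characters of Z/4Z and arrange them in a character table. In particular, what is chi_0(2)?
Character table of Z/4Z (irreps indexed chi_0,...,chi_3 with chi_k(m) = zeta_4^(k*m), zeta_4 = exp(2*pi*i/4)):
  irrep \ class  {0} (size 1)  {1} (size 1)  {2} (size 1)  {3} (size 1)
  chi_0          1             1             1             1           
  chi_1          1             I             -1            -I          
  chi_2          1             -1            1             -1          
  chi_3          1             -I            -1            I           

Spot check: chi_0(2) = zeta_4^(0*2) = zeta_4^0 = 1.

Reasoning: Z/4Z is abelian, so all 4 irreducible complex representations are 1-dimensional. They are given by chi_k(m) = zeta_4^(k*m) for k = 0,...,3. Row orthogonality: sum_m chi_k(m) conj(chi_l(m)) = 4 * [k = l].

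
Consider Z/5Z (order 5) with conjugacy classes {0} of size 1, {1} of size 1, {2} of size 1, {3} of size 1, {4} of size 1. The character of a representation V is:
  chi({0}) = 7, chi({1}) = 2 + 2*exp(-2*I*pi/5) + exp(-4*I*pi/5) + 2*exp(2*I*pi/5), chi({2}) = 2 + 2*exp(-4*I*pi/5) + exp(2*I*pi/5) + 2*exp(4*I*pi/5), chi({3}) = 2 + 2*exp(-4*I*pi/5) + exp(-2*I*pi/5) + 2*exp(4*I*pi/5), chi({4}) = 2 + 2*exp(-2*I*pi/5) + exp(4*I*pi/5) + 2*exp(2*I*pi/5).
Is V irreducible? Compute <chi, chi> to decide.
Not irreducible (reducible): <chi, chi> = 13 > 1.

Why: <chi, chi> = (1/|G|) sum_C |C| * |chi(C)|^2 = (1/5)[1*|7|^2 + 1*|2 + 2*exp(-2*I*pi/5) + exp(-4*I*pi/5) + 2*exp(2*I*pi/5)|^2 + 1*|2 + 2*exp(-4*I*pi/5) + exp(2*I*pi/5) + 2*exp(4*I*pi/5)|^2 + 1*|2 + 2*exp(-4*I*pi/5) + exp(-2*I*pi/5) + 2*exp(4*I*pi/5)|^2 + 1*|2 + 2*exp(-2*I*pi/5) + exp(4*I*pi/5) + 2*exp(2*I*pi/5)|^2]
  = (1/5)[(49) + (13 + 10*exp(-2*I*pi/5) + 8*exp(-4*I*pi/5) + 8*exp(4*I*pi/5) + 10*exp(2*I*pi/5)) + (13 + 8*exp(-2*I*pi/5) + 10*exp(-4*I*pi/5) + 10*exp(4*I*pi/5) + 8*exp(2*I*pi/5)) + (13 + 8*exp(-2*I*pi/5) + 10*exp(-4*I*pi/5) + 10*exp(4*I*pi/5) + 8*exp(2*I*pi/5)) + (13 + 10*exp(-2*I*pi/5) + 8*exp(-4*I*pi/5) + 8*exp(4*I*pi/5) + 10*exp(2*I*pi/5))] = 65/5 = 13.
(Exp terms are combined using exp(i*s)*conj(exp(i*t)) = exp(i*(s-t)), and sums of them are collapsed using the identity that for every m > 1 the m distinct m-th roots of unity sum to 0, e.g. 1 + exp(2*I*pi/3) + exp(-2*I*pi/3) = 0.)
A character is irreducible iff <chi, chi> = 1, so this representation is reducible.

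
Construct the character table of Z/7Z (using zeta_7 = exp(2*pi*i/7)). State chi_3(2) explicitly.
Character table of Z/7Z (irreps indexed chi_0,...,chi_6 with chi_k(m) = zeta_7^(k*m), zeta_7 = exp(2*pi*i/7)):
  irrep \ class  {0} (size 1)  {1} (size 1)    {2} (size 1)    {3} (size 1)    {4} (size 1)    {5} (size 1)    {6} (size 1)  
  chi_0          1             1               1               1               1               1               1             
  chi_1          1             exp(2*I*pi/7)   exp(4*I*pi/7)   exp(6*I*pi/7)   exp(-6*I*pi/7)  exp(-4*I*pi/7)  exp(-2*I*pi/7)
  chi_2          1             exp(4*I*pi/7)   exp(-6*I*pi/7)  exp(-2*I*pi/7)  exp(2*I*pi/7)   exp(6*I*pi/7)   exp(-4*I*pi/7)
  chi_3          1             exp(6*I*pi/7)   exp(-2*I*pi/7)  exp(4*I*pi/7)   exp(-4*I*pi/7)  exp(2*I*pi/7)   exp(-6*I*pi/7)
  chi_4          1             exp(-6*I*pi/7)  exp(2*I*pi/7)   exp(-4*I*pi/7)  exp(4*I*pi/7)   exp(-2*I*pi/7)  exp(6*I*pi/7) 
  chi_5          1             exp(-4*I*pi/7)  exp(6*I*pi/7)   exp(2*I*pi/7)   exp(-2*I*pi/7)  exp(-6*I*pi/7)  exp(4*I*pi/7) 
  chi_6          1             exp(-2*I*pi/7)  exp(-4*I*pi/7)  exp(-6*I*pi/7)  exp(6*I*pi/7)   exp(4*I*pi/7)   exp(2*I*pi/7) 

Spot check: chi_3(2) = zeta_7^(3*2) = zeta_7^6 = exp(-2*I*pi/7).

Justification: Z/7Z is abelian, so all 7 irreducible complex representations are 1-dimensional. They are given by chi_k(m) = zeta_7^(k*m) for k = 0,...,6. Row orthogonality: sum_m chi_k(m) conj(chi_l(m)) = 7 * [k = l].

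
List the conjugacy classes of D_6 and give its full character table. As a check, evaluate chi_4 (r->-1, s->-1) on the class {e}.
Conjugacy classes: {e} of size 1, {r^3} of size 1, {r^1, r^5} of size 2, {r^2, r^4} of size 2, {s, sr^2, ...} of size 3, {sr, sr^3, ...} of size 3.
Character table:
  irrep \ class              {e} (size 1)  {r^3} (size 1)  {r^1, r^5} (size 2)  {r^2, r^4} (size 2)  {s, sr^2, ...} (size 3)  {sr, sr^3, ...} (size 3)
  chi_1 (triv)               1             1               1                    1                    1                        1                       
  chi_2 (sign: r->1, s->-1)  1             1               1                    1                    -1                       -1                      
  chi_3 (r->-1, s->1)        1             -1              -1                   1                    1                        -1                      
  chi_4 (r->-1, s->-1)       1             -1              -1                   1                    -1                       1                       
  chi_5 (2d, j=1)            2             -2              1                    -1                   0                        0                       
  chi_6 (2d, j=2)            2             2               -1                   -1                   0                        0                       

Spot check: chi_4 (r->-1, s->-1) on {e} = 1.

Working: D_6 has order 2*6 = 12 with 6 conjugacy classes, hence 6 irreducibles. Sum of squared dims 1 + 1 + 1 + 1 + 4 + 4 = 12 = |G|. Linear characters come from the abelianisation; the 2-dimensional irreps have character r^k -> 2*cos(2*pi*j*k/6), reflections -> 0.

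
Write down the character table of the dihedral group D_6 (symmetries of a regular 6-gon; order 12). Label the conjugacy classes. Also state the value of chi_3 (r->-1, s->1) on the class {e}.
Conjugacy classes: {e} of size 1, {r^3} of size 1, {r^1, r^5} of size 2, {r^2, r^4} of size 2, {s, sr^2, ...} of size 3, {sr, sr^3, ...} of size 3.
Character table:
  irrep \ class              {e} (size 1)  {r^3} (size 1)  {r^1, r^5} (size 2)  {r^2, r^4} (size 2)  {s, sr^2, ...} (size 3)  {sr, sr^3, ...} (size 3)
  chi_1 (triv)               1             1               1                    1                    1                        1                       
  chi_2 (sign: r->1, s->-1)  1             1               1                    1                    -1                       -1                      
  chi_3 (r->-1, s->1)        1             -1              -1                   1                    1                        -1                      
  chi_4 (r->-1, s->-1)       1             -1              -1                   1                    -1                       1                       
  chi_5 (2d, j=1)            2             -2              1                    -1                   0                        0                       
  chi_6 (2d, j=2)            2             2               -1                   -1                   0                        0                       

Spot check: chi_3 (r->-1, s->1) on {e} = 1.

Proof sketch: D_6 has order 2*6 = 12 with 6 conjugacy classes, hence 6 irreducibles. Sum of squared dims 1 + 1 + 1 + 1 + 4 + 4 = 12 = |G|. Linear characters come from the abelianisation; the 2-dimensional irreps have character r^k -> 2*cos(2*pi*j*k/6), reflections -> 0.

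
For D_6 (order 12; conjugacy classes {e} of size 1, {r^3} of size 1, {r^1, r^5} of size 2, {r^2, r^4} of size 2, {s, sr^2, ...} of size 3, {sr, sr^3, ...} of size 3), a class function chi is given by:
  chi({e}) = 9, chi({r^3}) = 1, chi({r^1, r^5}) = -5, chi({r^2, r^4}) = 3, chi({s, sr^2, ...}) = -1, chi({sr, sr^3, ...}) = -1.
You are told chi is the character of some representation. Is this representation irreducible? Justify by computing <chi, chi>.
Not irreducible (reducible): <chi, chi> = 13 > 1.

Solution. <chi, chi> = (1/|G|) sum_C |C| * |chi(C)|^2 = (1/12)[1*|9|^2 + 1*|1|^2 + 2*|-5|^2 + 2*|3|^2 + 3*|-1|^2 + 3*|-1|^2]
  = (1/12)[(81) + (1) + (50) + (18) + (3) + (3)] = 156/12 = 13.
A character is irreducible iff <chi, chi> = 1, so this representation is reducible.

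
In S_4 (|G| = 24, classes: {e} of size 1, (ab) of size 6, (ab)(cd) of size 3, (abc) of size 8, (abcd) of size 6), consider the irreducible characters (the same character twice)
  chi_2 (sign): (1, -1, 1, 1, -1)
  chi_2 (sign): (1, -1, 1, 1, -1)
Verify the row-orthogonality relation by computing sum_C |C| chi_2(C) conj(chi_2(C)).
Sum = 24 = |G| = 24; so <chi_2, chi_2> = 1 (norm-1 confirms irreducibility).

Explanation: Compute term by term over conjugacy classes (|C| * chi_2(C) * conj(chi_2(C))):
  1*(1)*conj(1) + 6*(-1)*conj(-1) + 3*(1)*conj(1) + 8*(1)*conj(1) + 6*(-1)*conj(-1)
  = (1) + (6) + (3) + (8) + (6)
  = 24.
Dividing by |G| = 24 gives 24/24 = 1, matching the row-orthogonality relation <chi_2, chi_2> = [chi_2 = chi_2].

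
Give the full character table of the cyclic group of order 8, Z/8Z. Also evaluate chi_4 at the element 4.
Character table of Z/8Z (irreps indexed chi_0,...,chi_7 with chi_k(m) = zeta_8^(k*m), zeta_8 = exp(2*pi*i/8)):
  irrep \ class  {0} (size 1)  {1} (size 1)    {2} (size 1)  {3} (size 1)    {4} (size 1)  {5} (size 1)    {6} (size 1)  {7} (size 1)  
  chi_0          1             1               1             1               1             1               1             1             
  chi_1          1             exp(I*pi/4)     I             exp(3*I*pi/4)   -1            exp(-3*I*pi/4)  -I            exp(-I*pi/4)  
  chi_2          1             I               -1            -I              1             I               -1            -I            
  chi_3          1             exp(3*I*pi/4)   -I            exp(I*pi/4)     -1            exp(-I*pi/4)    I             exp(-3*I*pi/4)
  chi_4          1             -1              1             -1              1             -1              1             -1            
  chi_5          1             exp(-3*I*pi/4)  I             exp(-I*pi/4)    -1            exp(I*pi/4)     -I            exp(3*I*pi/4) 
  chi_6          1             -I              -1            I               1             -I              -1            I             
  chi_7          1             exp(-I*pi/4)    -I            exp(-3*I*pi/4)  -1            exp(3*I*pi/4)   I             exp(I*pi/4)   

Spot check: chi_4(4) = zeta_8^(4*4) = zeta_8^16 = 1.

Derivation: Z/8Z is abelian, so all 8 irreducible complex representations are 1-dimensional. They are given by chi_k(m) = zeta_8^(k*m) for k = 0,...,7. Row orthogonality: sum_m chi_k(m) conj(chi_l(m)) = 8 * [k = l].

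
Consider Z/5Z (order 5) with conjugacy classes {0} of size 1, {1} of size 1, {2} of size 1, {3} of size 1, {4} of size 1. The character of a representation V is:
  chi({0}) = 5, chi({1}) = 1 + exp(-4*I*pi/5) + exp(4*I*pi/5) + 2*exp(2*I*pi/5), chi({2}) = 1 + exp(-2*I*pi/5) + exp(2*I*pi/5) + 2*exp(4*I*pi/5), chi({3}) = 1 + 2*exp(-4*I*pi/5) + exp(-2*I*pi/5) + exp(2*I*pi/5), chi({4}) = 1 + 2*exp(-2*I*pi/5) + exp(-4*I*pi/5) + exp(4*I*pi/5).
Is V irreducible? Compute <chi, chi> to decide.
Not irreducible (reducible): <chi, chi> = 7 > 1.

Why: <chi, chi> = (1/|G|) sum_C |C| * |chi(C)|^2 = (1/5)[1*|5|^2 + 1*|1 + exp(-4*I*pi/5) + exp(4*I*pi/5) + 2*exp(2*I*pi/5)|^2 + 1*|1 + exp(-2*I*pi/5) + exp(2*I*pi/5) + 2*exp(4*I*pi/5)|^2 + 1*|1 + 2*exp(-4*I*pi/5) + exp(-2*I*pi/5) + exp(2*I*pi/5)|^2 + 1*|1 + 2*exp(-2*I*pi/5) + exp(-4*I*pi/5) + exp(4*I*pi/5)|^2]
  = (1/5)[(25) + (7 + 5*exp(-2*I*pi/5) + 4*exp(-4*I*pi/5) + 4*exp(4*I*pi/5) + 5*exp(2*I*pi/5)) + (7 + 4*exp(-2*I*pi/5) + 5*exp(-4*I*pi/5) + 5*exp(4*I*pi/5) + 4*exp(2*I*pi/5)) + (7 + 4*exp(-2*I*pi/5) + 5*exp(-4*I*pi/5) + 5*exp(4*I*pi/5) + 4*exp(2*I*pi/5)) + (7 + 5*exp(-2*I*pi/5) + 4*exp(-4*I*pi/5) + 4*exp(4*I*pi/5) + 5*exp(2*I*pi/5))] = 35/5 = 7.
(Exp terms are combined using exp(i*s)*conj(exp(i*t)) = exp(i*(s-t)), and sums of them are collapsed using the identity that for every m > 1 the m distinct m-th roots of unity sum to 0, e.g. 1 + exp(2*I*pi/3) + exp(-2*I*pi/3) = 0.)
A character is irreducible iff <chi, chi> = 1, so this representation is reducible.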